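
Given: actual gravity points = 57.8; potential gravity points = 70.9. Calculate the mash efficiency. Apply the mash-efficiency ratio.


efficiency = actual / potential × 100
efficiency = 57.8 / 70.9 × 100

81.5233 %


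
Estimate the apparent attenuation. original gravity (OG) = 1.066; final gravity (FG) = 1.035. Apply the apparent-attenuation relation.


AA = (OG − FG)/(OG − 1) · 100
AA = (1.066 − 1.035)/(1.066 − 1) · 100

46.9697 %


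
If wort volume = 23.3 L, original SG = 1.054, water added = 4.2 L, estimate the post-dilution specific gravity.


SG_new = 1 + (SG_old − 1)·V_old/(V_old + V_water)
pts = (1.054 − 1)·1000·23.3/(23.3 + 4.2) = 45.7527
SG_new = 1 + 45.7527/1000

1.0458


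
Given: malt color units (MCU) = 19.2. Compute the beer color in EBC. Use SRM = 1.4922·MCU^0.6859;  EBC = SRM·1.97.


SRM = 1.4922·19.2^0.6859 = 11.3251
EBC = 11.3251·1.97

22.3105 EBC


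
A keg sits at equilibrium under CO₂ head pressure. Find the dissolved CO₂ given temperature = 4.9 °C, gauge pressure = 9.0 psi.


vols = (P + 14.695)·(0.01821 + 0.09011·e^(−0.04·T))
vols = (9.0 + 14.695)·(0.01821 + 0.09011·e^(−0.04·4.9))

2.1866 volumes


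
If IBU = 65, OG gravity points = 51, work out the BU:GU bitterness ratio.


BU:GU = IBU / OG_points
BU:GU = 65 / 51

1.2745


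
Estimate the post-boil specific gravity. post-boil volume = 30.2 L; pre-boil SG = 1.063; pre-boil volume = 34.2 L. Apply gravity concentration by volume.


SG_post = 1 + (SG_pre − 1)·V_pre/V_post
pts_pre = (1.063 − 1)·1000 = 63.0000
pts_post = 63.0000·34.2/30.2 = 71.3444
SG_post = 1 + 71.3444/1000

1.0713


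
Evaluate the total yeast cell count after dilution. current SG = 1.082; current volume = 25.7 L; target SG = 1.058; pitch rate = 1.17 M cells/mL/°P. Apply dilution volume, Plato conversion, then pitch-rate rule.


V_w = V·((SG_c−1)/(SG_t−1)−1);  °P = 259 − 259/SG_t;  cells = rate·(V+V_w)·°P
V_w = 25.7·((1.082−1)/(1.058−1)−1) = 10.6345
V_final = 25.7 + 10.6345 = 36.3345
°P = 259 − 259/1.058 = 14.1985
cells = 1.17·36.3345·14.1985

603.5968 billion cells


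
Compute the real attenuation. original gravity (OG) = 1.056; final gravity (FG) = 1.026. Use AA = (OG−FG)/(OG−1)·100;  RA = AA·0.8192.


AA = (1.056 − 1.026)/(1.056 − 1)·100 = 53.5714
RA = 53.5714·0.8192

43.8857 %


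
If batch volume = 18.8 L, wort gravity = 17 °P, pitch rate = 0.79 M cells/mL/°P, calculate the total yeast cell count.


cells (billions) = rate · V_L · °P
cells = 0.79 · 18.8 · 17

252.4840 billion cells


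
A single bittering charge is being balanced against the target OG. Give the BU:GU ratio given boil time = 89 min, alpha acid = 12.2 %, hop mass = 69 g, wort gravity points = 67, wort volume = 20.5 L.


U = 1.65·0.000125^(GP/1000)·(1−e^(−0.04t))/4.15;  IBU = (α/100)·m·U·1000/V;  BU:GU = IBU/GP
U = 1.65·0.000125^(67/1000)·(1−e^(−0.04·89))/4.15 = 0.2115
IBU = (12.2/100)·69·0.2115·1000/20.5 = 86.8668
BU:GU = 86.8668/67

1.2965


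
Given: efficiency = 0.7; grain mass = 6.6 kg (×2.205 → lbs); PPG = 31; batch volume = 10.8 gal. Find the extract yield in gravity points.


points = lbs × PPG × eff / vol
lbs = 6.6 × 2.205 = 14.5530
points = 14.5530 × 31 × 0.7 / 10.8

29.2407 points


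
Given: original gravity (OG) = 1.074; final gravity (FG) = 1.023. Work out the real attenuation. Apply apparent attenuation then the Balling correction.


AA = (OG−FG)/(OG−1)·100;  RA = AA·0.8192
AA = (1.074 − 1.023)/(1.074 − 1)·100 = 68.9189
RA = 68.9189·0.8192

56.4584 %


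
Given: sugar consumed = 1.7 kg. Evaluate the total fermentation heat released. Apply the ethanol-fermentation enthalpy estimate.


Q = m_sugar · 590 kJ/kg
Q = 1.7 · 590

1003.0000 kJ


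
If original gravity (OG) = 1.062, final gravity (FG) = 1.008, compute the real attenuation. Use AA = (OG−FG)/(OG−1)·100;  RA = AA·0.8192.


AA = (1.062 − 1.008)/(1.062 − 1)·100 = 87.0968
RA = 87.0968·0.8192

71.3497 %


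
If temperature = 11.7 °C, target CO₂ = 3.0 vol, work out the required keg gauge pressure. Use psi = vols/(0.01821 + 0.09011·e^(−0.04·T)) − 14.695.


psi = 3.0/(0.01821 + 0.09011·e^(−0.04·11.7)) − 14.695

25.4970 psi


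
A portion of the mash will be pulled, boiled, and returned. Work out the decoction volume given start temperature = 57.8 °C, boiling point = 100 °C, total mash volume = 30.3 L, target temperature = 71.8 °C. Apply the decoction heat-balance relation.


V_dec = V_total·(T_target − T_start)/(T_boil − T_start)
V_dec = 30.3·(71.8 − 57.8)/(100 − 57.8)

10.0521 L


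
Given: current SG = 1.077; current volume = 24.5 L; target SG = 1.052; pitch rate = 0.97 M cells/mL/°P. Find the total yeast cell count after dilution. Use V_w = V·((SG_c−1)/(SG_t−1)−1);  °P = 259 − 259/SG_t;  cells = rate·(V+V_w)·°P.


V_w = 24.5·((1.077−1)/(1.052−1)−1) = 11.7788
V_final = 24.5 + 11.7788 = 36.2788
°P = 259 − 259/1.052 = 12.8023
cells = 0.97·36.2788·12.8023

450.5184 billion cells


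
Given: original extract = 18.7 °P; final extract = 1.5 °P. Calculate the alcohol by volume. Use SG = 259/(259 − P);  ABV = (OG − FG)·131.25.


OG = 259/(259 − 18.7) = 1.0778
FG = 259/(259 − 1.5) = 1.0058
ABV = (1.0778 − 1.0058)·131.25

9.4492 % ABV


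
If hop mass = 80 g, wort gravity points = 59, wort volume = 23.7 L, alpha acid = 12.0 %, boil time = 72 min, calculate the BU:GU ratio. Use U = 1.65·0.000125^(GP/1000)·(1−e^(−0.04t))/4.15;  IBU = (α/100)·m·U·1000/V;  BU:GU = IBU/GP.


U = 1.65·0.000125^(59/1000)·(1−e^(−0.04·72))/4.15 = 0.2208
IBU = (12.0/100)·80·0.2208·1000/23.7 = 89.4513
BU:GU = 89.4513/59

1.5161


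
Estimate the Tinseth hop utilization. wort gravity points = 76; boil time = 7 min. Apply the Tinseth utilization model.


U = 1.65·0.000125^(GP/1000) · (1 − e^(−0.04·t))/4.15
bigness = 1.65·0.000125^(76/1000) = 0.8334
boil_factor = (1 − e^(−0.04·7))/4.15 = 0.0588
U = 0.8334 · 0.0588

0.0490


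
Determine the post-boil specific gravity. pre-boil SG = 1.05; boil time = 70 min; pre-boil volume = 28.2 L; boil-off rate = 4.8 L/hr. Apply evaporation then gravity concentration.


V_post = V_pre − rate·(t/60);  SG_post = 1 + (SG_pre−1)·V_pre/V_post
V_post = 28.2 − 4.8·(70/60) = 22.6000
SG_post = 1 + (1.05 − 1)·28.2/22.6000

1.0624


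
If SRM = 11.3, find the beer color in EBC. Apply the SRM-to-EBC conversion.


EBC = SRM · 1.97
EBC = 11.3 · 1.97

22.2610 EBC


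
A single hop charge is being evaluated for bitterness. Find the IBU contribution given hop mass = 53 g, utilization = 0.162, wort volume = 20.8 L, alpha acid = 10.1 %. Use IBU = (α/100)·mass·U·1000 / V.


IBU = (10.1/100)·53·0.162·1000 / 20.8

41.6916 IBU


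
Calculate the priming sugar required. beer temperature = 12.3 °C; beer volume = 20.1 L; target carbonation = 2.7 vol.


residual = 14.695·(0.01821 + 0.09011·e^(−0.04·T));  sugar = (target − residual)·4.0·V
residual = 14.695·(0.01821 + 0.09011·e^(−0.04·12.3)) = 1.0772
sugar = (2.7 − 1.0772)·4.0·20.1

130.4736 g


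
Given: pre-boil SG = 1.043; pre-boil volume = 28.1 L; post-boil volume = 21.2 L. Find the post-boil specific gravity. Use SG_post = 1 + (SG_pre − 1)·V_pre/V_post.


pts_pre = (1.043 − 1)·1000 = 43.0000
pts_post = 43.0000·28.1/21.2 = 56.9953
SG_post = 1 + 56.9953/1000

1.0570


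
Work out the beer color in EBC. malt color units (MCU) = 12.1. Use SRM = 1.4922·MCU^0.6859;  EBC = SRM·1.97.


SRM = 1.4922·12.1^0.6859 = 8.2511
EBC = 8.2511·1.97

16.2546 EBC


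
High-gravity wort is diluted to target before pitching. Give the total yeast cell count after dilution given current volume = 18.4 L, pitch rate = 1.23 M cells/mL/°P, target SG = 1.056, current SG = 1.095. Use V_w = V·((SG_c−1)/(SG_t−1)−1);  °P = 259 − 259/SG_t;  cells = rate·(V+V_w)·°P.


V_w = 18.4·((1.095−1)/(1.056−1)−1) = 12.8143
V_final = 18.4 + 12.8143 = 31.2143
°P = 259 − 259/1.056 = 13.7348
cells = 1.23·31.2143·13.7348

527.3299 billion cells


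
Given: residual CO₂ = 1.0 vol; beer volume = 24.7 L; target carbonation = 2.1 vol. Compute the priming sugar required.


sugar = (target − residual)·4.0·V
sugar = (2.1 − 1.0)·4.0·24.7

108.6800 g


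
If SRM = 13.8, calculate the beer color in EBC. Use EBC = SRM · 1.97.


EBC = 13.8 · 1.97

27.1860 EBC


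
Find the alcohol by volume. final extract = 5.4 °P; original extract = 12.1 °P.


SG = 259/(259 − P);  ABV = (OG − FG)·131.25
OG = 259/(259 − 12.1) = 1.0490
FG = 259/(259 − 5.4) = 1.0213
ABV = (1.0490 − 1.0213)·131.25

3.6375 % ABV


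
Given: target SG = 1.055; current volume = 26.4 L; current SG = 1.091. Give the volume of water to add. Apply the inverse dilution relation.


V_water = V·((SG_curr − 1)/(SG_target − 1) − 1)
V_water = 26.4·((1.091 − 1)/(1.055 − 1) − 1)

17.2800 L


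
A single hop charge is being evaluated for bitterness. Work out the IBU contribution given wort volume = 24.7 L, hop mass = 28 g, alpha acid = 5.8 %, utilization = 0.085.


IBU = (α/100)·mass·U·1000 / V
IBU = (5.8/100)·28·0.085·1000 / 24.7

5.5887 IBU


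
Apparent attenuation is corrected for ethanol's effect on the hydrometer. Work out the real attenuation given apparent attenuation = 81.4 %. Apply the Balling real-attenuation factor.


RA = AA · 0.8192
RA = 81.4 · 0.8192

66.6829 %


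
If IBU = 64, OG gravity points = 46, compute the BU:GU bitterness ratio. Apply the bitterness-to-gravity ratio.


BU:GU = IBU / OG_points
BU:GU = 64 / 46

1.3913


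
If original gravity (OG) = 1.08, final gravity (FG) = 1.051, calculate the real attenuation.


AA = (OG−FG)/(OG−1)·100;  RA = AA·0.8192
AA = (1.08 − 1.051)/(1.08 − 1)·100 = 36.2500
RA = 36.2500·0.8192

29.6960 %


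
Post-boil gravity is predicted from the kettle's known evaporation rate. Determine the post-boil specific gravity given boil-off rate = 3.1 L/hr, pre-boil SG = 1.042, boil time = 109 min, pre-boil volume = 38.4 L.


V_post = V_pre − rate·(t/60);  SG_post = 1 + (SG_pre−1)·V_pre/V_post
V_post = 38.4 − 3.1·(109/60) = 32.7683
SG_post = 1 + (1.042 − 1)·38.4/32.7683

1.0492


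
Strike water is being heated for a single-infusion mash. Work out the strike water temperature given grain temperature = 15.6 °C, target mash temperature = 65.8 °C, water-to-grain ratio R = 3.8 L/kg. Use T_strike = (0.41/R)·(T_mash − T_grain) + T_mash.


T_strike = (0.41/3.8)·(65.8 − 15.6) + 65.8

71.2163 °C


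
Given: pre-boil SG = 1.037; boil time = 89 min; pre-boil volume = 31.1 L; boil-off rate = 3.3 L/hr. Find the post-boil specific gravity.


V_post = V_pre − rate·(t/60);  SG_post = 1 + (SG_pre−1)·V_pre/V_post
V_post = 31.1 − 3.3·(89/60) = 26.2050
SG_post = 1 + (1.037 − 1)·31.1/26.2050

1.0439


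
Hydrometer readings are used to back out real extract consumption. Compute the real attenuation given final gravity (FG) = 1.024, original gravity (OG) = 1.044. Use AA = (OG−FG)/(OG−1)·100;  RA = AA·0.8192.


AA = (1.044 − 1.024)/(1.044 − 1)·100 = 45.4545
RA = 45.4545·0.8192

37.2364 %


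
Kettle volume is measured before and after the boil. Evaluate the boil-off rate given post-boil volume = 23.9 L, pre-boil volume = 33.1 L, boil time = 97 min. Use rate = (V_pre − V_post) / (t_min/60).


rate = (33.1 − 23.9) / (97/60)

5.6907 L/hr


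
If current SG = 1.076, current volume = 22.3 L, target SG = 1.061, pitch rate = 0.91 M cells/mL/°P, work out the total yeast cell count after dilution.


V_w = V·((SG_c−1)/(SG_t−1)−1);  °P = 259 − 259/SG_t;  cells = rate·(V+V_w)·°P
V_w = 22.3·((1.076−1)/(1.061−1)−1) = 5.4836
V_final = 22.3 + 5.4836 = 27.7836
°P = 259 − 259/1.061 = 14.8907
cells = 0.91·27.7836·14.8907

376.4820 billion cells


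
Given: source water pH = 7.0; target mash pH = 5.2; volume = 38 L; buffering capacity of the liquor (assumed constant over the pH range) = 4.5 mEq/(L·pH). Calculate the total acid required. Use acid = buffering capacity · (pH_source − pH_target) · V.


acid = 4.5 · (7.0 − 5.2) · 38

307.8000 mEq


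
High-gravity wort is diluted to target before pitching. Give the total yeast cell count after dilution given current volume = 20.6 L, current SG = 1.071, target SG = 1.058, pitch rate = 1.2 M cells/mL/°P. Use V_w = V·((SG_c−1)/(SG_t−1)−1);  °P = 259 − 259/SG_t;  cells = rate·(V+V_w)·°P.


V_w = 20.6·((1.071−1)/(1.058−1)−1) = 4.6172
V_final = 20.6 + 4.6172 = 25.2172
°P = 259 − 259/1.058 = 14.1985
cells = 1.2·25.2172·14.1985

429.6560 billion cells


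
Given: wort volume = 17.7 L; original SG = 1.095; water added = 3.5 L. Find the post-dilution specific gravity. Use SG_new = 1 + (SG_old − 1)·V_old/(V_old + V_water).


pts = (1.095 − 1)·1000·17.7/(17.7 + 3.5) = 79.3160
SG_new = 1 + 79.3160/1000

1.0793


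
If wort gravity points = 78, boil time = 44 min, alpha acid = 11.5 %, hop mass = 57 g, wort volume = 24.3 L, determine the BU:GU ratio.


U = 1.65·0.000125^(GP/1000)·(1−e^(−0.04t))/4.15;  IBU = (α/100)·m·U·1000/V;  BU:GU = IBU/GP
U = 1.65·0.000125^(78/1000)·(1−e^(−0.04·44))/4.15 = 0.1633
IBU = (11.5/100)·57·0.1633·1000/24.3 = 44.0522
BU:GU = 44.0522/78

0.5648


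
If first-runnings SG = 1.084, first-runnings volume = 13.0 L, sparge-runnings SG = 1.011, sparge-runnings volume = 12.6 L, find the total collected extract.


total = Σ (SG_i − 1)·1000·V_i
first = (1.084 − 1)·1000·13.0 = 1092.0000
sparge = (1.011 − 1)·1000·12.6 = 138.6000
total = 1092.0000 + 138.6000

1230.6000 gravity·L


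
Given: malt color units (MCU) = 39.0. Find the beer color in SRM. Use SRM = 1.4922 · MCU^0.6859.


SRM = 1.4922 · 39.0^0.6859

18.4136 SRM


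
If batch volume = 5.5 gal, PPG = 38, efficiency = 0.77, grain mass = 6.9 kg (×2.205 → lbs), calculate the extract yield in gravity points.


points = lbs × PPG × eff / vol
lbs = 6.9 × 2.205 = 15.2145
points = 15.2145 × 38 × 0.77 / 5.5

80.9411 points


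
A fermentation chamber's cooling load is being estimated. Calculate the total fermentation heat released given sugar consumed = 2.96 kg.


Q = m_sugar · 590 kJ/kg
Q = 2.96 · 590

1746.4000 kJ


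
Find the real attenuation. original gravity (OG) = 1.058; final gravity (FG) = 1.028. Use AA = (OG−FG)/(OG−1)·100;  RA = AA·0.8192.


AA = (1.058 − 1.028)/(1.058 − 1)·100 = 51.7241
RA = 51.7241·0.8192

42.3724 %


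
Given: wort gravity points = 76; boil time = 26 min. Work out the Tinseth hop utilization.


U = 1.65·0.000125^(GP/1000) · (1 − e^(−0.04·t))/4.15
bigness = 1.65·0.000125^(76/1000) = 0.8334
boil_factor = (1 − e^(−0.04·26))/4.15 = 0.1558
U = 0.8334 · 0.1558

0.1298


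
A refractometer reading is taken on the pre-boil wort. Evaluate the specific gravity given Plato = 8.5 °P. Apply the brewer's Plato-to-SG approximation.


SG = 259/(259 − P)
SG = 259/(259 − 8.5)

1.0339


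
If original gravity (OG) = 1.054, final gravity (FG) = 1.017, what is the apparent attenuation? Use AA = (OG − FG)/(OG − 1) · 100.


AA = (1.054 − 1.017)/(1.054 − 1) · 100

68.5185 %


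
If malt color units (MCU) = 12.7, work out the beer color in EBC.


SRM = 1.4922·MCU^0.6859;  EBC = SRM·1.97
SRM = 1.4922·12.7^0.6859 = 8.5295
EBC = 8.5295·1.97

16.8032 EBC


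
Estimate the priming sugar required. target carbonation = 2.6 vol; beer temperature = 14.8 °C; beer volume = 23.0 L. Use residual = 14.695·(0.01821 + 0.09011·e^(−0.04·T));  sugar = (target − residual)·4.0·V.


residual = 14.695·(0.01821 + 0.09011·e^(−0.04·14.8)) = 1.0002
sugar = (2.6 − 1.0002)·4.0·23.0

147.1861 g


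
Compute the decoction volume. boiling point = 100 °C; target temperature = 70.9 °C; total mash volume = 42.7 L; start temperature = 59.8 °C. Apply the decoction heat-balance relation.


V_dec = V_total·(T_target − T_start)/(T_boil − T_start)
V_dec = 42.7·(70.9 − 59.8)/(100 − 59.8)

11.7903 L


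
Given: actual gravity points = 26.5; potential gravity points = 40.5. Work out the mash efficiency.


efficiency = actual / potential × 100
efficiency = 26.5 / 40.5 × 100

65.4321 %


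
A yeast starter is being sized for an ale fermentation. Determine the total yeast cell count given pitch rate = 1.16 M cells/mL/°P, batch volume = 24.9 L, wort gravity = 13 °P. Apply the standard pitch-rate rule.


cells (billions) = rate · V_L · °P
cells = 1.16 · 24.9 · 13

375.4920 billion cells


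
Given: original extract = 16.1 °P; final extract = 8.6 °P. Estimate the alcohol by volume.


SG = 259/(259 − P);  ABV = (OG − FG)·131.25
OG = 259/(259 − 16.1) = 1.0663
FG = 259/(259 − 8.6) = 1.0343
ABV = (1.0663 − 1.0343)·131.25

4.1918 % ABV


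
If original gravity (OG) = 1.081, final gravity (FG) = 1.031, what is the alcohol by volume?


ABV = (OG − FG) · 131.25
ABV = (1.081 − 1.031) · 131.25

6.5625 % ABV


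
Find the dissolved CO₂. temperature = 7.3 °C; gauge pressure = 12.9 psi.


vols = (P + 14.695)·(0.01821 + 0.09011·e^(−0.04·T))
vols = (12.9 + 14.695)·(0.01821 + 0.09011·e^(−0.04·7.3))

2.3594 volumes


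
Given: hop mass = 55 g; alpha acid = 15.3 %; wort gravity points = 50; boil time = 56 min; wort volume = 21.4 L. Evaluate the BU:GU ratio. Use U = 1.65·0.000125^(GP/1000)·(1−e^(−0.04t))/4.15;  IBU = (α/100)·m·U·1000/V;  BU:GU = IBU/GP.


U = 1.65·0.000125^(50/1000)·(1−e^(−0.04·56))/4.15 = 0.2267
IBU = (15.3/100)·55·0.2267·1000/21.4 = 89.1326
BU:GU = 89.1326/50

1.7827


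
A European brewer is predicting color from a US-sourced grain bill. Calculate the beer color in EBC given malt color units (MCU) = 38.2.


SRM = 1.4922·MCU^0.6859;  EBC = SRM·1.97
SRM = 1.4922·38.2^0.6859 = 18.1537
EBC = 18.1537·1.97

35.7627 EBC


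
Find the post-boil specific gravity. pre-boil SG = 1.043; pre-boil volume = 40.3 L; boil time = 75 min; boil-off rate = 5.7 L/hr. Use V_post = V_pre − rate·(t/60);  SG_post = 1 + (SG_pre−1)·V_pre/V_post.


V_post = 40.3 − 5.7·(75/60) = 33.1750
SG_post = 1 + (1.043 − 1)·40.3/33.1750

1.0522


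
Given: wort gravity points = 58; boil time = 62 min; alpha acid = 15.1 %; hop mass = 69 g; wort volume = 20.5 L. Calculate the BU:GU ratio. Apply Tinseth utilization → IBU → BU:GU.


U = 1.65·0.000125^(GP/1000)·(1−e^(−0.04t))/4.15;  IBU = (α/100)·m·U·1000/V;  BU:GU = IBU/GP
U = 1.65·0.000125^(58/1000)·(1−e^(−0.04·62))/4.15 = 0.2163
IBU = (15.1/100)·69·0.2163·1000/20.5 = 109.9375
BU:GU = 109.9375/58

1.8955


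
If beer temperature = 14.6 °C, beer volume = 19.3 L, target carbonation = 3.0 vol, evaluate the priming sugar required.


residual = 14.695·(0.01821 + 0.09011·e^(−0.04·T));  sugar = (target − residual)·4.0·V
residual = 14.695·(0.01821 + 0.09011·e^(−0.04·14.6)) = 1.0060
sugar = (3.0 − 1.0060)·4.0·19.3

153.9341 g


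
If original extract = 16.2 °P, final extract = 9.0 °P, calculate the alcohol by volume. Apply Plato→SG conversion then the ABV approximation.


SG = 259/(259 − P);  ABV = (OG − FG)·131.25
OG = 259/(259 − 16.2) = 1.0667
FG = 259/(259 − 9.0) = 1.0360
ABV = (1.0667 − 1.0360)·131.25

4.0322 % ABV


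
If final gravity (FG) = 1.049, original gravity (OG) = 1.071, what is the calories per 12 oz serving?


ABW = (OG−FG)·131.25·0.79/FG;  °P = 259 − 259/SG (for OG→OE and FG→AE);  RE = 0.1808·OE + 0.8192·AE;  Cal = (6.9·ABW + 4·(RE−0.1))·FG·3.55
ABW = (1.071 − 1.049)·131.25·0.79/1.049 = 2.1746
OE = 259 − 259/1.071 = 17.1699 °P
AE = 259 − 259/1.049 = 12.0982 °P
RE = 0.1808·17.1699 + 0.8192·12.0982 = 13.0152 °P
Cal = (6.9·2.1746 + 4·(13.0152−0.1))·1.049·3.55

248.2578 kcal


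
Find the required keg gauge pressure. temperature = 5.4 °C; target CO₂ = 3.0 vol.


psi = vols/(0.01821 + 0.09011·e^(−0.04·T)) − 14.695
psi = 3.0/(0.01821 + 0.09011·e^(−0.04·5.4)) − 14.695

18.3393 psi


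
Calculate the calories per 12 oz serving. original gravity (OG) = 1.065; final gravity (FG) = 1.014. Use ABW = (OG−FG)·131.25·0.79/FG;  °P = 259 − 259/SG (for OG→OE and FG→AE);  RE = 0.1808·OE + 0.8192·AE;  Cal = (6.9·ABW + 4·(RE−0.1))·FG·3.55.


ABW = (1.065 − 1.014)·131.25·0.79/1.014 = 5.2151
OE = 259 − 259/1.065 = 15.8075 °P
AE = 259 − 259/1.014 = 3.5759 °P
RE = 0.1808·15.8075 + 0.8192·3.5759 = 5.7874 °P
Cal = (6.9·5.2151 + 4·(5.7874−0.1))·1.014·3.55

211.4229 kcal


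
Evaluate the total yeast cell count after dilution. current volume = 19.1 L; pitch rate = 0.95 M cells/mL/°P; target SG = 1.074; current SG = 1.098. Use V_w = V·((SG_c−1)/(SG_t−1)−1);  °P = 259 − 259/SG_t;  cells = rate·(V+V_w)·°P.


V_w = 19.1·((1.098−1)/(1.074−1)−1) = 6.1946
V_final = 19.1 + 6.1946 = 25.2946
°P = 259 − 259/1.074 = 17.8454
cells = 0.95·25.2946·17.8454

428.8235 billion cells


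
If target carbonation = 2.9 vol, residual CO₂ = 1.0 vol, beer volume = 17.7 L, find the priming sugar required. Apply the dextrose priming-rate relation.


sugar = (target − residual)·4.0·V
sugar = (2.9 − 1.0)·4.0·17.7

134.5200 g


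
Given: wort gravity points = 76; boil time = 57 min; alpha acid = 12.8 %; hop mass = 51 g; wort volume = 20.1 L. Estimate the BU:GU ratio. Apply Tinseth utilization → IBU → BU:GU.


U = 1.65·0.000125^(GP/1000)·(1−e^(−0.04t))/4.15;  IBU = (α/100)·m·U·1000/V;  BU:GU = IBU/GP
U = 1.65·0.000125^(76/1000)·(1−e^(−0.04·57))/4.15 = 0.1803
IBU = (12.8/100)·51·0.1803·1000/20.1 = 58.5496
BU:GU = 58.5496/76

0.7704


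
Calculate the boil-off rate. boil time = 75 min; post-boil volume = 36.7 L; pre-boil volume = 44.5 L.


rate = (V_pre − V_post) / (t_min/60)
rate = (44.5 − 36.7) / (75/60)

6.2400 L/hr


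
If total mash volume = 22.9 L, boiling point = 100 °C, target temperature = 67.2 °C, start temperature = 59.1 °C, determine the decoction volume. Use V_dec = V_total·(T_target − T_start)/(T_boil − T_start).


V_dec = 22.9·(67.2 − 59.1)/(100 − 59.1)

4.5352 L


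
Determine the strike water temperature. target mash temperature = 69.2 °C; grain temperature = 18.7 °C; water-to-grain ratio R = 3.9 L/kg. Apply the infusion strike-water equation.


T_strike = (0.41/R)·(T_mash − T_grain) + T_mash
T_strike = (0.41/3.9)·(69.2 − 18.7) + 69.2

74.5090 °C


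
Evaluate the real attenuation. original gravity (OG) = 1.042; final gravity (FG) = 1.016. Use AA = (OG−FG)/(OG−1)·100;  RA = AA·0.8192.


AA = (1.042 − 1.016)/(1.042 − 1)·100 = 61.9048
RA = 61.9048·0.8192

50.7124 %


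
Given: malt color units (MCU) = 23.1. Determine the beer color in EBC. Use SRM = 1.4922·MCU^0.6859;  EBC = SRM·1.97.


SRM = 1.4922·23.1^0.6859 = 12.8567
EBC = 12.8567·1.97

25.3276 EBC


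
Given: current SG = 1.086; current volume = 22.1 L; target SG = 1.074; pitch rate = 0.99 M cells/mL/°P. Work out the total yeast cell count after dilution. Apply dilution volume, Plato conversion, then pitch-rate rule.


V_w = V·((SG_c−1)/(SG_t−1)−1);  °P = 259 − 259/SG_t;  cells = rate·(V+V_w)·°P
V_w = 22.1·((1.086−1)/(1.074−1)−1) = 3.5838
V_final = 22.1 + 3.5838 = 25.6838
°P = 259 − 259/1.074 = 17.8454
cells = 0.99·25.6838·17.8454

453.7550 billion cells


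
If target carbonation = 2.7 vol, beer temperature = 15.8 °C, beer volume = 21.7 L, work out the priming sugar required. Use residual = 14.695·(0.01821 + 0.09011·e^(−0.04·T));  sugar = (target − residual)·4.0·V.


residual = 14.695·(0.01821 + 0.09011·e^(−0.04·15.8)) = 0.9714
sugar = (2.7 − 0.9714)·4.0·21.7

150.0401 g


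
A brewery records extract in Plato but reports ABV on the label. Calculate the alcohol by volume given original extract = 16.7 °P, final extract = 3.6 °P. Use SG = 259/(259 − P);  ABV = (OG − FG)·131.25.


OG = 259/(259 − 16.7) = 1.0689
FG = 259/(259 − 3.6) = 1.0141
ABV = (1.0689 − 1.0141)·131.25

7.1961 % ABV


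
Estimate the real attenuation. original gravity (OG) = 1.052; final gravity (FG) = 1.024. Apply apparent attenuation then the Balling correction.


AA = (OG−FG)/(OG−1)·100;  RA = AA·0.8192
AA = (1.052 − 1.024)/(1.052 − 1)·100 = 53.8462
RA = 53.8462·0.8192

44.1108 %


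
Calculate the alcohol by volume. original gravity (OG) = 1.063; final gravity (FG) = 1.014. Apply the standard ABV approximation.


ABV = (OG − FG) · 131.25
ABV = (1.063 − 1.014) · 131.25

6.4312 % ABV


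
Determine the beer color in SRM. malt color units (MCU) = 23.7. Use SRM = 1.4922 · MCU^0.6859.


SRM = 1.4922 · 23.7^0.6859

13.0848 SRM


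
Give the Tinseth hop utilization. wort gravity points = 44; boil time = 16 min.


U = 1.65·0.000125^(GP/1000) · (1 − e^(−0.04·t))/4.15
bigness = 1.65·0.000125^(44/1000) = 1.1111
boil_factor = (1 − e^(−0.04·16))/4.15 = 0.1139
U = 1.1111 · 0.1139

0.1266


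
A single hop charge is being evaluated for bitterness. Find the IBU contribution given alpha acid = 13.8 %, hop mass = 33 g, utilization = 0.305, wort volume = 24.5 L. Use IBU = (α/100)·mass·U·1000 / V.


IBU = (13.8/100)·33·0.305·1000 / 24.5

56.6927 IBU


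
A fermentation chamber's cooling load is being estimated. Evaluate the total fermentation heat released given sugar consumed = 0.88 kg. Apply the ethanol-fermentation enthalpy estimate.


Q = m_sugar · 590 kJ/kg
Q = 0.88 · 590

519.2000 kJ


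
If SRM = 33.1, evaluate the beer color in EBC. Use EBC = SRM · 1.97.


EBC = 33.1 · 1.97

65.2070 EBC


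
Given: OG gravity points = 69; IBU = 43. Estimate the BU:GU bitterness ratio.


BU:GU = IBU / OG_points
BU:GU = 43 / 69

0.6232


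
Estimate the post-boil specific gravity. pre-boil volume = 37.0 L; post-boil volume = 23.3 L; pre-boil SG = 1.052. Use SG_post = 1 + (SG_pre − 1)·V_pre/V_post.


pts_pre = (1.052 − 1)·1000 = 52.0000
pts_post = 52.0000·37.0/23.3 = 82.5751
SG_post = 1 + 82.5751/1000

1.0826


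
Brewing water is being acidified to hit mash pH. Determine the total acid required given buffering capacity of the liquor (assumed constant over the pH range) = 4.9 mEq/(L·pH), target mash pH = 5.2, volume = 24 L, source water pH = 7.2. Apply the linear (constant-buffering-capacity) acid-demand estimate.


acid = buffering capacity · (pH_source − pH_target) · V
acid = 4.9 · (7.2 − 5.2) · 24

235.2000 mEq


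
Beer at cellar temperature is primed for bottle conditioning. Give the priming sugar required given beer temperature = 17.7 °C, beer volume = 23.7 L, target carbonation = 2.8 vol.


residual = 14.695·(0.01821 + 0.09011·e^(−0.04·T));  sugar = (target − residual)·4.0·V
residual = 14.695·(0.01821 + 0.09011·e^(−0.04·17.7)) = 0.9199
sugar = (2.8 − 0.9199)·4.0·23.7

178.2318 g


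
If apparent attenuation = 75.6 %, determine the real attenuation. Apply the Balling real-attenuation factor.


RA = AA · 0.8192
RA = 75.6 · 0.8192

61.9315 %


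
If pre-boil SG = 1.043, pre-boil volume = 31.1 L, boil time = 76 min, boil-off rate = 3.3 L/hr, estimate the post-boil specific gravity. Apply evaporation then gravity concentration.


V_post = V_pre − rate·(t/60);  SG_post = 1 + (SG_pre−1)·V_pre/V_post
V_post = 31.1 − 3.3·(76/60) = 26.9200
SG_post = 1 + (1.043 − 1)·31.1/26.9200

1.0497


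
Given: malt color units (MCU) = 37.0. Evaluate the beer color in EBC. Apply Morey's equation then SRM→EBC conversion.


SRM = 1.4922·MCU^0.6859;  EBC = SRM·1.97
SRM = 1.4922·37.0^0.6859 = 17.7606
EBC = 17.7606·1.97

34.9883 EBC


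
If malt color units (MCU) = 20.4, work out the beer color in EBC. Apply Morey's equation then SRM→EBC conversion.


SRM = 1.4922·MCU^0.6859;  EBC = SRM·1.97
SRM = 1.4922·20.4^0.6859 = 11.8060
EBC = 11.8060·1.97

23.2578 EBC


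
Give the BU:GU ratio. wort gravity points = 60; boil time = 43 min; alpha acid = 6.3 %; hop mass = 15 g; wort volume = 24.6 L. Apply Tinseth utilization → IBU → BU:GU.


U = 1.65·0.000125^(GP/1000)·(1−e^(−0.04t))/4.15;  IBU = (α/100)·m·U·1000/V;  BU:GU = IBU/GP
U = 1.65·0.000125^(60/1000)·(1−e^(−0.04·43))/4.15 = 0.1904
IBU = (6.3/100)·15·0.1904·1000/24.6 = 7.3123
BU:GU = 7.3123/60

0.1219


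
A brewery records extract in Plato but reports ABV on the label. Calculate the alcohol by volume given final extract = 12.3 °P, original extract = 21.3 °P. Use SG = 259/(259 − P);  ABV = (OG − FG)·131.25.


OG = 259/(259 − 21.3) = 1.0896
FG = 259/(259 − 12.3) = 1.0499
ABV = (1.0896 − 1.0499)·131.25

5.2173 % ABV


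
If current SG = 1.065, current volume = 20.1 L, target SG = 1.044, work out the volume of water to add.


V_water = V·((SG_curr − 1)/(SG_target − 1) − 1)
V_water = 20.1·((1.065 − 1)/(1.044 − 1) − 1)

9.5932 L


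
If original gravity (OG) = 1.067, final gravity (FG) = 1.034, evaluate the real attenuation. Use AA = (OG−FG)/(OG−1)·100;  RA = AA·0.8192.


AA = (1.067 − 1.034)/(1.067 − 1)·100 = 49.2537
RA = 49.2537·0.8192

40.3487 %


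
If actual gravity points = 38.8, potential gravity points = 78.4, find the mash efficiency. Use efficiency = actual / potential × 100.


efficiency = 38.8 / 78.4 × 100

49.4898 %


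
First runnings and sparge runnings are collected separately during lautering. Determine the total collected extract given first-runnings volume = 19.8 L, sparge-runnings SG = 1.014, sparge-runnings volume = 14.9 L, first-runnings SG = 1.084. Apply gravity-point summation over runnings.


total = Σ (SG_i − 1)·1000·V_i
first = (1.084 − 1)·1000·19.8 = 1663.2000
sparge = (1.014 − 1)·1000·14.9 = 208.6000
total = 1663.2000 + 208.6000

1871.8000 gravity·L


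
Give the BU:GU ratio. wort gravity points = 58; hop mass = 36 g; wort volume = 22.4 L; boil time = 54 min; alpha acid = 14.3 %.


U = 1.65·0.000125^(GP/1000)·(1−e^(−0.04t))/4.15;  IBU = (α/100)·m·U·1000/V;  BU:GU = IBU/GP
U = 1.65·0.000125^(58/1000)·(1−e^(−0.04·54))/4.15 = 0.2089
IBU = (14.3/100)·36·0.2089·1000/22.4 = 47.9989
BU:GU = 47.9989/58

0.8276


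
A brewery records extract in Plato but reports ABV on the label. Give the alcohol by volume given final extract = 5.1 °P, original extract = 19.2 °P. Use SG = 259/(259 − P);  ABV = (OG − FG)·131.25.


OG = 259/(259 − 19.2) = 1.0801
FG = 259/(259 − 5.1) = 1.0201
ABV = (1.0801 − 1.0201)·131.25

7.8724 % ABV


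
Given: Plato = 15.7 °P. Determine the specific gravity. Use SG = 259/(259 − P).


SG = 259/(259 − 15.7)

1.0645


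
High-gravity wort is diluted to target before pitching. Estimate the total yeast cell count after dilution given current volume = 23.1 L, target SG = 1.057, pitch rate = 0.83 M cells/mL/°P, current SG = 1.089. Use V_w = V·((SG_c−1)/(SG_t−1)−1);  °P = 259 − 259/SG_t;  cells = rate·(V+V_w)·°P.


V_w = 23.1·((1.089−1)/(1.057−1)−1) = 12.9684
V_final = 23.1 + 12.9684 = 36.0684
°P = 259 − 259/1.057 = 13.9669
cells = 0.83·36.0684·13.9669

418.1238 billion cells


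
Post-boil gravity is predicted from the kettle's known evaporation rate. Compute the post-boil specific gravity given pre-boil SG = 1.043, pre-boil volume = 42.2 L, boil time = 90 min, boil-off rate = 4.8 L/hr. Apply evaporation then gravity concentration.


V_post = V_pre − rate·(t/60);  SG_post = 1 + (SG_pre−1)·V_pre/V_post
V_post = 42.2 − 4.8·(90/60) = 35.0000
SG_post = 1 + (1.043 − 1)·42.2/35.0000

1.0518


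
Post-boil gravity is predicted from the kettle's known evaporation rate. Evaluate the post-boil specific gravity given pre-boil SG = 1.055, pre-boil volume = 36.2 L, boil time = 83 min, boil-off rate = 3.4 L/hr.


V_post = V_pre − rate·(t/60);  SG_post = 1 + (SG_pre−1)·V_pre/V_post
V_post = 36.2 − 3.4·(83/60) = 31.4967
SG_post = 1 + (1.055 − 1)·36.2/31.4967

1.0632


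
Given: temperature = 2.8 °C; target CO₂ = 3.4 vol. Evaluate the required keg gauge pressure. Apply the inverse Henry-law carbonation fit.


psi = vols/(0.01821 + 0.09011·e^(−0.04·T)) − 14.695
psi = 3.4/(0.01821 + 0.09011·e^(−0.04·2.8)) − 14.695

19.7276 psi


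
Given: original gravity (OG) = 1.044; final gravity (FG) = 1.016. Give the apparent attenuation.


AA = (OG − FG)/(OG − 1) · 100
AA = (1.044 − 1.016)/(1.044 − 1) · 100

63.6364 %


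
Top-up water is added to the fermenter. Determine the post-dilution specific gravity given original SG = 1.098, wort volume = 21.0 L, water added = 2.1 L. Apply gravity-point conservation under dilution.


SG_new = 1 + (SG_old − 1)·V_old/(V_old + V_water)
pts = (1.098 − 1)·1000·21.0/(21.0 + 2.1) = 89.0909
SG_new = 1 + 89.0909/1000

1.0891


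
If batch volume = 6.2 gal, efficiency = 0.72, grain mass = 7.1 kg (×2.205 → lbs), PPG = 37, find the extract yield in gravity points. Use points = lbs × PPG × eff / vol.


lbs = 7.1 × 2.205 = 15.6555
points = 15.6555 × 37 × 0.72 / 6.2

67.2681 points


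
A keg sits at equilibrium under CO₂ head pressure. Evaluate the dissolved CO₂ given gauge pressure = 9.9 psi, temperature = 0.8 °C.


vols = (P + 14.695)·(0.01821 + 0.09011·e^(−0.04·T))
vols = (9.9 + 14.695)·(0.01821 + 0.09011·e^(−0.04·0.8))

2.5943 volumes


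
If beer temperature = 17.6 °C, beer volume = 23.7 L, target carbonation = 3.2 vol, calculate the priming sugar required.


residual = 14.695·(0.01821 + 0.09011·e^(−0.04·T));  sugar = (target − residual)·4.0·V
residual = 14.695·(0.01821 + 0.09011·e^(−0.04·17.6)) = 0.9225
sugar = (3.2 − 0.9225)·4.0·23.7

215.9039 g


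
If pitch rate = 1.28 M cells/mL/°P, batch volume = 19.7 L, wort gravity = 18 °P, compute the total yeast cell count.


cells (billions) = rate · V_L · °P
cells = 1.28 · 19.7 · 18

453.8880 billion cells


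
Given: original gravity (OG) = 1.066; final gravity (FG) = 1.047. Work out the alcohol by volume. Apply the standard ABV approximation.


ABV = (OG − FG) · 131.25
ABV = (1.066 − 1.047) · 131.25

2.4938 % ABV


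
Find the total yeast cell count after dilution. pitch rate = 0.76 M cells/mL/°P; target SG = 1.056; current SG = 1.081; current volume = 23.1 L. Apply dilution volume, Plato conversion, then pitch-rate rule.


V_w = V·((SG_c−1)/(SG_t−1)−1);  °P = 259 − 259/SG_t;  cells = rate·(V+V_w)·°P
V_w = 23.1·((1.081−1)/(1.056−1)−1) = 10.3125
V_final = 23.1 + 10.3125 = 33.4125
°P = 259 − 259/1.056 = 13.7348
cells = 0.76·33.4125·13.7348

348.7759 billion cells


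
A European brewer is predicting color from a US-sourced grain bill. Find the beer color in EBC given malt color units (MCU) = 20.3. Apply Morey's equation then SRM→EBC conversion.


SRM = 1.4922·MCU^0.6859;  EBC = SRM·1.97
SRM = 1.4922·20.3^0.6859 = 11.7663
EBC = 11.7663·1.97

23.1795 EBC


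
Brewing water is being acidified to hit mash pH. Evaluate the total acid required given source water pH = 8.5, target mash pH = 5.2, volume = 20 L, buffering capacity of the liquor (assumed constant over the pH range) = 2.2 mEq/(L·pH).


acid = buffering capacity · (pH_source − pH_target) · V
acid = 2.2 · (8.5 − 5.2) · 20

145.2000 mEq


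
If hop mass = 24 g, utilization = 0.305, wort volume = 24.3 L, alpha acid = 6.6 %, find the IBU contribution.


IBU = (α/100)·mass·U·1000 / V
IBU = (6.6/100)·24·0.305·1000 / 24.3

19.8815 IBU


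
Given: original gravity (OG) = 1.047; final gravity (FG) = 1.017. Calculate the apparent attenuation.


AA = (OG − FG)/(OG − 1) · 100
AA = (1.047 − 1.017)/(1.047 − 1) · 100

63.8298 %


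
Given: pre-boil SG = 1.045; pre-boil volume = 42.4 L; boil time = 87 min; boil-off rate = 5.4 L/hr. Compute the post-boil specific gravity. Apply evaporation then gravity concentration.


V_post = V_pre − rate·(t/60);  SG_post = 1 + (SG_pre−1)·V_pre/V_post
V_post = 42.4 − 5.4·(87/60) = 34.5700
SG_post = 1 + (1.045 − 1)·42.4/34.5700

1.0552


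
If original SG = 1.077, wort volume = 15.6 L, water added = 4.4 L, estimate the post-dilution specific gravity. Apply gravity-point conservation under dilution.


SG_new = 1 + (SG_old − 1)·V_old/(V_old + V_water)
pts = (1.077 − 1)·1000·15.6/(15.6 + 4.4) = 60.0600
SG_new = 1 + 60.0600/1000

1.0601


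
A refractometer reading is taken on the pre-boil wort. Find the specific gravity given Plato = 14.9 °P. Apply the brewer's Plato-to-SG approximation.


SG = 259/(259 − P)
SG = 259/(259 − 14.9)

1.0610


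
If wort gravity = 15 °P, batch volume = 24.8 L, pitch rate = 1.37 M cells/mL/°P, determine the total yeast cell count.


cells (billions) = rate · V_L · °P
cells = 1.37 · 24.8 · 15

509.6400 billion cells


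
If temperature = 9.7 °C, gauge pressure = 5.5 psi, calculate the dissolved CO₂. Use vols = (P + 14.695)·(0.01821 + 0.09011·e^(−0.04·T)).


vols = (5.5 + 14.695)·(0.01821 + 0.09011·e^(−0.04·9.7))

1.6023 volumes


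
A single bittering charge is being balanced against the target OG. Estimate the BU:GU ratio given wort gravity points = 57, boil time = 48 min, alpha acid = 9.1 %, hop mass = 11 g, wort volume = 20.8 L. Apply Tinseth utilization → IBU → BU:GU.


U = 1.65·0.000125^(GP/1000)·(1−e^(−0.04t))/4.15;  IBU = (α/100)·m·U·1000/V;  BU:GU = IBU/GP
U = 1.65·0.000125^(57/1000)·(1−e^(−0.04·48))/4.15 = 0.2033
IBU = (9.1/100)·11·0.2033·1000/20.8 = 9.7832
BU:GU = 9.7832/57

0.1716


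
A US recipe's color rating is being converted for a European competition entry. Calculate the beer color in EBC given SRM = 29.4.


EBC = SRM · 1.97
EBC = 29.4 · 1.97

57.9180 EBC


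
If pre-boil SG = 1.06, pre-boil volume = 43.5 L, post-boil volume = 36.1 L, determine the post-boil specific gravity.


SG_post = 1 + (SG_pre − 1)·V_pre/V_post
pts_pre = (1.06 − 1)·1000 = 60.0000
pts_post = 60.0000·43.5/36.1 = 72.2992
SG_post = 1 + 72.2992/1000

1.0723


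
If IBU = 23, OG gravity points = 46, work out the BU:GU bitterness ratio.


BU:GU = IBU / OG_points
BU:GU = 23 / 46

0.5000


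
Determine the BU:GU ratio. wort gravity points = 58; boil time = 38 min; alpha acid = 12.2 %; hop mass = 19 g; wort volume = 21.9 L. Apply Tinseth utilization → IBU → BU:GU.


U = 1.65·0.000125^(GP/1000)·(1−e^(−0.04t))/4.15;  IBU = (α/100)·m·U·1000/V;  BU:GU = IBU/GP
U = 1.65·0.000125^(58/1000)·(1−e^(−0.04·38))/4.15 = 0.1844
IBU = (12.2/100)·19·0.1844·1000/21.9 = 19.5226
BU:GU = 19.5226/58

0.3366


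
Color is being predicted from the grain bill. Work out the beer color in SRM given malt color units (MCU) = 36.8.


SRM = 1.4922 · MCU^0.6859
SRM = 1.4922 · 36.8^0.6859

17.6947 SRM


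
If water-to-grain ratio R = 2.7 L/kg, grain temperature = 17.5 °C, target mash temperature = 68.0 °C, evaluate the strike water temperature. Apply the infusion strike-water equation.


T_strike = (0.41/R)·(T_mash − T_grain) + T_mash
T_strike = (0.41/2.7)·(68.0 − 17.5) + 68.0

75.6685 °C


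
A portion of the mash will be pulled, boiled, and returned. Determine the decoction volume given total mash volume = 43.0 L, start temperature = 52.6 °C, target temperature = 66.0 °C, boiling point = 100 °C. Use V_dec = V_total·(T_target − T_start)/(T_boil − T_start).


V_dec = 43.0·(66.0 − 52.6)/(100 − 52.6)

12.1561 L


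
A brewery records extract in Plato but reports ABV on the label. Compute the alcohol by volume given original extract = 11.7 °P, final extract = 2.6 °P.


SG = 259/(259 − P);  ABV = (OG − FG)·131.25
OG = 259/(259 − 11.7) = 1.0473
FG = 259/(259 − 2.6) = 1.0101
ABV = (1.0473 − 1.0101)·131.25

4.8786 % ABV
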